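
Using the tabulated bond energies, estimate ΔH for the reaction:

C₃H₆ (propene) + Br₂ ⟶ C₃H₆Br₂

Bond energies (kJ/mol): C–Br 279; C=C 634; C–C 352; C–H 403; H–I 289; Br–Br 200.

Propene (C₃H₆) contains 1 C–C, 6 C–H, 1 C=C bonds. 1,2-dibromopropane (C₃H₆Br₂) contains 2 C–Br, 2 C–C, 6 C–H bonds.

ΔH ≈ −76 kJ

Bonds broken (reactants):
  Br–Br: 1 × 200 = 200
  C–C: 1 × 352 = 352
  C–H: 6 × 403 = 2418
  C=C: 1 × 634 = 634
  Σ(broken) = 3604 kJ
Bonds formed (products):
  C–Br: 2 × 279 = 558
  C–C: 2 × 352 = 704
  C–H: 6 × 403 = 2418
  Σ(formed) = 3680 kJ
ΔH = Σ(broken) − Σ(formed) = 3604 − 3680 = −76 kJ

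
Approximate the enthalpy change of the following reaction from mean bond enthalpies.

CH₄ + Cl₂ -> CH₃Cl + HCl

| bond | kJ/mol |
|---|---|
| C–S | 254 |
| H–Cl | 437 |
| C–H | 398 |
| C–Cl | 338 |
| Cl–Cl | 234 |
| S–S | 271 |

ΔH ≈ −143 kJ

Bonds broken (reactants):
  C–H: 4 × 398 = 1592
  Cl–Cl: 1 × 234 = 234
  Σ(broken) = 1826 kJ
Bonds formed (products):
  C–Cl: 1 × 338 = 338
  C–H: 3 × 398 = 1194
  H–Cl: 1 × 437 = 437
  Σ(formed) = 1969 kJ
ΔH = Σ(broken) − Σ(formed) = 1826 − 1969 = −143 kJ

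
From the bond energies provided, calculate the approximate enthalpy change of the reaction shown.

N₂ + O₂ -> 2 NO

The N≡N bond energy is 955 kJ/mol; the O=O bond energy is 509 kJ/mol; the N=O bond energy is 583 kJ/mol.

ΔH ≈ +298 kJ

Bonds broken (reactants):
  N≡N: 1 × 955 = 955
  O=O: 1 × 509 = 509
  Σ(broken) = 1464 kJ
Bonds formed (products):
  N=O: 2 × 583 = 1166
  Σ(formed) = 1166 kJ
ΔH = Σ(broken) − Σ(formed) = 1464 − 1166 = +298 kJ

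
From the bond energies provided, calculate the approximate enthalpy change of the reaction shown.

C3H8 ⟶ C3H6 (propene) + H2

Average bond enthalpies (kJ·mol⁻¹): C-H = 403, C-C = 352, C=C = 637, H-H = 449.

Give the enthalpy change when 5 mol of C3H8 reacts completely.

Bonds broken (reactants):
  C-C: 2 × 352 = 704
  C-H: 8 × 403 = 3224
  Σ(broken) = 3928 kJ
Bonds formed (products):
  C-C: 1 × 352 = 352
  C-H: 6 × 403 = 2418
  C=C: 1 × 637 = 637
  H-H: 1 × 449 = 449
  Σ(formed) = 3856 kJ
ΔH = Σ(broken) − Σ(formed) = 3928 − 3856 = +72 kJ
For 5× the reaction as written: 5 × (+72) = +360 kJ

ΔH = +360 kJ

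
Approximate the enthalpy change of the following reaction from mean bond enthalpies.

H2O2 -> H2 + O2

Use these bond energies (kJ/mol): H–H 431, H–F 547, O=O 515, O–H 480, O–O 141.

Bonds broken (reactants):
  O–H: 2 × 480 = 960
  O–O: 1 × 141 = 141
  Σ(broken) = 1101 kJ
Bonds formed (products):
  H–H: 1 × 431 = 431
  O=O: 1 × 515 = 515
  Σ(formed) = 946 kJ
ΔH = Σ(broken) − Σ(formed) = 1101 − 946 = +155 kJ

ΔH ≈ +155 kJ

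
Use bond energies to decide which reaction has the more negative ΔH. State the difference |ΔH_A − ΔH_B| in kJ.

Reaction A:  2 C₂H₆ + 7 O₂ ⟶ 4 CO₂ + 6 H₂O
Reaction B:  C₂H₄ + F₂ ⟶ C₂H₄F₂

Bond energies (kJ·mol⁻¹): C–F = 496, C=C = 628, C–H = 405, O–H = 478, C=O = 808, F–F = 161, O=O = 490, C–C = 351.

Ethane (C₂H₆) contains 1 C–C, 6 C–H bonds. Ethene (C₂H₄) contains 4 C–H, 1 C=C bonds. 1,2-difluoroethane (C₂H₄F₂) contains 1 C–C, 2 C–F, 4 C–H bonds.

Reaction A, by 2654 kJ

Reaction A:
  Bonds broken (reactants):
    C–C: 2 × 351 = 702
    C–H: 12 × 405 = 4860
    O=O: 7 × 490 = 3430
    Σ(broken) = 8992 kJ
  Bonds formed (products):
    C=O: 8 × 808 = 6464
    O–H: 12 × 478 = 5736
    Σ(formed) = 12200 kJ
  ΔH_A = 8992 − 12200 = −3208 kJ
Reaction B:
  Bonds broken (reactants):
    C–H: 4 × 405 = 1620
    C=C: 1 × 628 = 628
    F–F: 1 × 161 = 161
    Σ(broken) = 2409 kJ
  Bonds formed (products):
    C–C: 1 × 351 = 351
    C–F: 2 × 496 = 992
    C–H: 4 × 405 = 1620
    Σ(formed) = 2963 kJ
  ΔH_B = 2409 − 2963 = −554 kJ
ΔH_A − ΔH_B = −2654 kJ, so reaction A has the more negative ΔH; |ΔH_A − ΔH_B| = 2654 kJ.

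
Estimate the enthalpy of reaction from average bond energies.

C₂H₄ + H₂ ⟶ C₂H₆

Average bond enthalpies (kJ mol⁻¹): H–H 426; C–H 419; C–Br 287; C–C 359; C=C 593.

Bonds broken (reactants):
  C–H: 4 × 419 = 1676
  C=C: 1 × 593 = 593
  H–H: 1 × 426 = 426
  Σ(broken) = 2695 kJ
Bonds formed (products):
  C–C: 1 × 359 = 359
  C–H: 6 × 419 = 2514
  Σ(formed) = 2873 kJ
ΔH = Σ(broken) − Σ(formed) = 2695 − 2873 = −178 kJ

ΔH ≈ −178 kJ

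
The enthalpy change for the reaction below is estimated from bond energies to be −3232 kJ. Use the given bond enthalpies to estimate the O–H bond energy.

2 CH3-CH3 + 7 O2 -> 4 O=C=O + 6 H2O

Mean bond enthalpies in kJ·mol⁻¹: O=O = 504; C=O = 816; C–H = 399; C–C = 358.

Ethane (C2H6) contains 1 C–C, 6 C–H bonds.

Let D be the O–H bond energy.
Σ(broken) = 2×358 + 12×399 + 7×504 = 9032
Σ(formed) = 8×816 + 12×D = 6528 + 12D
ΔH = Σ(broken) − Σ(formed) = (9032) − (6528 + 12D) = +2504 − 12D
Setting this equal to −3232 kJ gives 12D = 5736, so D = 478 kJ/mol.

D(O–H) ≈ 478 kJ/mol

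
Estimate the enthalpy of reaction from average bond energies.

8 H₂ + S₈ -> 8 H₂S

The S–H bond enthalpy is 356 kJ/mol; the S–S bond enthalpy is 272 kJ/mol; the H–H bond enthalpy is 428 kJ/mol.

Bonds broken (reactants):
  H–H: 8 × 428 = 3424
  S–S: 8 × 272 = 2176
  Σ(broken) = 5600 kJ
Bonds formed (products):
  S–H: 16 × 356 = 5696
  Σ(formed) = 5696 kJ
ΔH = Σ(broken) − Σ(formed) = 5600 − 5696 = −96 kJ

ΔH ≈ −96 kJ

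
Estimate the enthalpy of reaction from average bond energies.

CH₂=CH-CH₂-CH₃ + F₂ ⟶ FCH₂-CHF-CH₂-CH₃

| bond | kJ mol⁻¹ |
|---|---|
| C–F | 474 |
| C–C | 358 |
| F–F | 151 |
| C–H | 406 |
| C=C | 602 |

ΔH ≈ −553 kJ

Bonds broken (reactants):
  C–C: 2 × 358 = 716
  C–H: 8 × 406 = 3248
  C=C: 1 × 602 = 602
  F–F: 1 × 151 = 151
  Σ(broken) = 4717 kJ
Bonds formed (products):
  C–C: 3 × 358 = 1074
  C–F: 2 × 474 = 948
  C–H: 8 × 406 = 3248
  Σ(formed) = 5270 kJ
ΔH = Σ(broken) − Σ(formed) = 4717 − 5270 = −553 kJ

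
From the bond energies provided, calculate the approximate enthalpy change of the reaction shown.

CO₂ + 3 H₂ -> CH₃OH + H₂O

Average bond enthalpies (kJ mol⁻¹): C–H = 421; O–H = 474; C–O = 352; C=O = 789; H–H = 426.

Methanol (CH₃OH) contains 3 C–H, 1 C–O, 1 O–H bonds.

Bonds broken (reactants):
  C=O: 2 × 789 = 1578
  H–H: 3 × 426 = 1278
  Σ(broken) = 2856 kJ
Bonds formed (products):
  C–H: 3 × 421 = 1263
  C–O: 1 × 352 = 352
  O–H: 3 × 474 = 1422
  Σ(formed) = 3037 kJ
ΔH = Σ(broken) − Σ(formed) = 2856 − 3037 = −181 kJ

ΔH ≈ −181 kJ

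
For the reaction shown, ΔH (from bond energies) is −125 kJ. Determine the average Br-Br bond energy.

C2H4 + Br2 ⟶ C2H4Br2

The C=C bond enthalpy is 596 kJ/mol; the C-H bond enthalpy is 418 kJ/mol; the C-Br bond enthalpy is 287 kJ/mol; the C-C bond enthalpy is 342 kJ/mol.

D(Br-Br) ≈ 195 kJ/mol

Let D be the Br-Br bond energy.
Σ(broken) = 1×D + 4×418 + 1×596 = 2268 + D
Σ(formed) = 2×287 + 1×342 + 4×418 = 2588
ΔH = Σ(broken) − Σ(formed) = (2268 + D) − (2588) = −320 + D
Setting this equal to −125 kJ gives D = 195 kJ/mol.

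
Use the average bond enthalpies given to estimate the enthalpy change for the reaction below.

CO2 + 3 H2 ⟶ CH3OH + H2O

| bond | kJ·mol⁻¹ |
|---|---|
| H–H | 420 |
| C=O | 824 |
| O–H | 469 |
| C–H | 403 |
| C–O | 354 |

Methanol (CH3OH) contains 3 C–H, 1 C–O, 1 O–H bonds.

Bonds broken (reactants):
  C=O: 2 × 824 = 1648
  H–H: 3 × 420 = 1260
  Σ(broken) = 2908 kJ
Bonds formed (products):
  C–H: 3 × 403 = 1209
  C–O: 1 × 354 = 354
  O–H: 3 × 469 = 1407
  Σ(formed) = 2970 kJ
ΔH = Σ(broken) − Σ(formed) = 2908 − 2970 = −62 kJ

ΔH ≈ −62 kJ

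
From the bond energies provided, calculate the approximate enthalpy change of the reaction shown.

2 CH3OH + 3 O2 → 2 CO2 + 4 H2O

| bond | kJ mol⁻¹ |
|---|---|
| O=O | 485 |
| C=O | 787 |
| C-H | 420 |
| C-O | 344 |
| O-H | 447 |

Bonds broken (reactants):
  C-H: 6 × 420 = 2520
  C-O: 2 × 344 = 688
  O-H: 2 × 447 = 894
  O=O: 3 × 485 = 1455
  Σ(broken) = 5557 kJ
Bonds formed (products):
  C=O: 4 × 787 = 3148
  O-H: 8 × 447 = 3576
  Σ(formed) = 6724 kJ
ΔH = Σ(broken) − Σ(formed) = 5557 − 6724 = −1167 kJ

ΔH ≈ −1167 kJ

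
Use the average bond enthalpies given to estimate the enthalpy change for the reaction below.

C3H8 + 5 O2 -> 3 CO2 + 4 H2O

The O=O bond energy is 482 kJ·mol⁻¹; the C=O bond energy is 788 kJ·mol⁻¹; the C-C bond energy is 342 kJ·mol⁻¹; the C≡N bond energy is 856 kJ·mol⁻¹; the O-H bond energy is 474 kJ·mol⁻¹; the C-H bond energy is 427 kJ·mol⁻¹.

ΔH ≈ −2010 kJ

Bonds broken (reactants):
  C-C: 2 × 342 = 684
  C-H: 8 × 427 = 3416
  O=O: 5 × 482 = 2410
  Σ(broken) = 6510 kJ
Bonds formed (products):
  C=O: 6 × 788 = 4728
  O-H: 8 × 474 = 3792
  Σ(formed) = 8520 kJ
ΔH = Σ(broken) − Σ(formed) = 6510 − 8520 = −2010 kJ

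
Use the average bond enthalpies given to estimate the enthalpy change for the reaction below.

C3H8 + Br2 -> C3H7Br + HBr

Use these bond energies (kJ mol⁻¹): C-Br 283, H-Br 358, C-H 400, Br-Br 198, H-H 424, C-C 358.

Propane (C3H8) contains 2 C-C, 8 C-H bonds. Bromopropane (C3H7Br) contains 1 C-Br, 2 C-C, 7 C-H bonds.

Bonds broken (reactants):
  Br-Br: 1 × 198 = 198
  C-C: 2 × 358 = 716
  C-H: 8 × 400 = 3200
  Σ(broken) = 4114 kJ
Bonds formed (products):
  C-Br: 1 × 283 = 283
  C-C: 2 × 358 = 716
  C-H: 7 × 400 = 2800
  H-Br: 1 × 358 = 358
  Σ(formed) = 4157 kJ
ΔH = Σ(broken) − Σ(formed) = 4114 − 4157 = −43 kJ

ΔH ≈ −43 kJ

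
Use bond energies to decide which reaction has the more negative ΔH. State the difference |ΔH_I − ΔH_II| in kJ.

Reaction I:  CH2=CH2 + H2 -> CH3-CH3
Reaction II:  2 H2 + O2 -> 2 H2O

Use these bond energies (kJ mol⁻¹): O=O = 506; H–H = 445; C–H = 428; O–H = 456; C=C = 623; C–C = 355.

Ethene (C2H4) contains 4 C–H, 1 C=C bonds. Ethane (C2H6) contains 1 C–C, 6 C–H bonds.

Reaction I:
  Bonds broken (reactants):
    C–H: 4 × 428 = 1712
    C=C: 1 × 623 = 623
    H–H: 1 × 445 = 445
    Σ(broken) = 2780 kJ
  Bonds formed (products):
    C–C: 1 × 355 = 355
    C–H: 6 × 428 = 2568
    Σ(formed) = 2923 kJ
  ΔH_I = 2780 − 2923 = −143 kJ
Reaction II:
  Bonds broken (reactants):
    H–H: 2 × 445 = 890
    O=O: 1 × 506 = 506
    Σ(broken) = 1396 kJ
  Bonds formed (products):
    O–H: 4 × 456 = 1824
    Σ(formed) = 1824 kJ
  ΔH_II = 1396 − 1824 = −428 kJ
ΔH_I − ΔH_II = +285 kJ, so reaction II has the more negative ΔH; |ΔH_I − ΔH_II| = 285 kJ.

Reaction II, by 285 kJ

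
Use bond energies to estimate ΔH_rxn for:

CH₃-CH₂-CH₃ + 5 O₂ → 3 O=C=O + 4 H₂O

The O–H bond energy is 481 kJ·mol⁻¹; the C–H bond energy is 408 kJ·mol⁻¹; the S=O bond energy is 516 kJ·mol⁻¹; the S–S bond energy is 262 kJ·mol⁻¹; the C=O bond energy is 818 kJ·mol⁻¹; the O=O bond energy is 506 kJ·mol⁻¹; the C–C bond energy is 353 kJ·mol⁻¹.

Bonds broken (reactants):
  C–C: 2 × 353 = 706
  C–H: 8 × 408 = 3264
  O=O: 5 × 506 = 2530
  Σ(broken) = 6500 kJ
Bonds formed (products):
  C=O: 6 × 818 = 4908
  O–H: 8 × 481 = 3848
  Σ(formed) = 8756 kJ
ΔH = Σ(broken) − Σ(formed) = 6500 − 8756 = −2256 kJ

ΔH ≈ −2256 kJ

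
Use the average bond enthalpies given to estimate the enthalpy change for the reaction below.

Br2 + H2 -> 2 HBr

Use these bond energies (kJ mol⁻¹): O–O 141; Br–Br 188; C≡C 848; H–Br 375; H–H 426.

Bonds broken (reactants):
  Br–Br: 1 × 188 = 188
  H–H: 1 × 426 = 426
  Σ(broken) = 614 kJ
Bonds formed (products):
  H–Br: 2 × 375 = 750
  Σ(formed) = 750 kJ
ΔH = Σ(broken) − Σ(formed) = 614 − 750 = −136 kJ

ΔH ≈ −136 kJ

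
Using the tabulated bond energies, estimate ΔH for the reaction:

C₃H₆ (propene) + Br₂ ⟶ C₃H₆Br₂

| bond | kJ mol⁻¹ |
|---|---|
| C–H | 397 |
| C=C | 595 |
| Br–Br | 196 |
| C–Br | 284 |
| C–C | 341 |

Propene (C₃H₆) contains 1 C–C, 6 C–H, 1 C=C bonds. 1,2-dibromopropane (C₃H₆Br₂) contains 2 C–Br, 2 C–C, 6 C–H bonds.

ΔH ≈ −118 kJ

Bonds broken (reactants):
  Br–Br: 1 × 196 = 196
  C–C: 1 × 341 = 341
  C–H: 6 × 397 = 2382
  C=C: 1 × 595 = 595
  Σ(broken) = 3514 kJ
Bonds formed (products):
  C–Br: 2 × 284 = 568
  C–C: 2 × 341 = 682
  C–H: 6 × 397 = 2382
  Σ(formed) = 3632 kJ
ΔH = Σ(broken) − Σ(formed) = 3514 − 3632 = −118 kJ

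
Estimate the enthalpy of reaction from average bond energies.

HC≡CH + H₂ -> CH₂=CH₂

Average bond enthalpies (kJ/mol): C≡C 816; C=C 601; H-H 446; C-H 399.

ΔH ≈ −137 kJ

Bonds broken (reactants):
  C≡C: 1 × 816 = 816
  C-H: 2 × 399 = 798
  H-H: 1 × 446 = 446
  Σ(broken) = 2060 kJ
Bonds formed (products):
  C-H: 4 × 399 = 1596
  C=C: 1 × 601 = 601
  Σ(formed) = 2197 kJ
ΔH = Σ(broken) − Σ(formed) = 2060 − 2197 = −137 kJ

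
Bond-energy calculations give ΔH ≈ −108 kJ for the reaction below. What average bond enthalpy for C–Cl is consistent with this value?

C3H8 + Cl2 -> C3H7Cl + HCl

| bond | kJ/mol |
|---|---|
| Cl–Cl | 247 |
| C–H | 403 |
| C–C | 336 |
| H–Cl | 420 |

Let D be the C–Cl bond energy.
Σ(broken) = 2×336 + 8×403 + 1×247 = 4143
Σ(formed) = 2×336 + 1×D + 7×403 + 1×420 = 3913 + D
ΔH = Σ(broken) − Σ(formed) = (4143) − (3913 + D) = +230 − D
Setting this equal to −108 kJ gives D = 338 kJ/mol.

D(C–Cl) ≈ 338 kJ/mol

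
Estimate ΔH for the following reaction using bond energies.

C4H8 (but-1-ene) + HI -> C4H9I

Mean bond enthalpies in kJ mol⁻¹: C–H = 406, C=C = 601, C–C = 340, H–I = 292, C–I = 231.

Bonds broken (reactants):
  C–C: 2 × 340 = 680
  C–H: 8 × 406 = 3248
  C=C: 1 × 601 = 601
  H–I: 1 × 292 = 292
  Σ(broken) = 4821 kJ
Bonds formed (products):
  C–C: 3 × 340 = 1020
  C–H: 9 × 406 = 3654
  C–I: 1 × 231 = 231
  Σ(formed) = 4905 kJ
ΔH = Σ(broken) − Σ(formed) = 4821 − 4905 = −84 kJ

ΔH ≈ −84 kJ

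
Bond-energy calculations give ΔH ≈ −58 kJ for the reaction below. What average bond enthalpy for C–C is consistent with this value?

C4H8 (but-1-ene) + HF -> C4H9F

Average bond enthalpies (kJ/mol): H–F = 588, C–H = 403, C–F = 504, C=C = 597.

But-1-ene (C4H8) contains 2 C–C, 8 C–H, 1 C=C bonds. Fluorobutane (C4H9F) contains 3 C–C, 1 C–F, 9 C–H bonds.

D(C–C) ≈ 336 kJ/mol

Let D be the C–C bond energy.
Σ(broken) = 2×D + 8×403 + 1×597 + 1×588 = 4409 + 2D
Σ(formed) = 3×D + 1×504 + 9×403 = 4131 + 3D
ΔH = Σ(broken) − Σ(formed) = (4409 + 2D) − (4131 + 3D) = +278 − D
Setting this equal to −58 kJ gives D = 336 kJ/mol.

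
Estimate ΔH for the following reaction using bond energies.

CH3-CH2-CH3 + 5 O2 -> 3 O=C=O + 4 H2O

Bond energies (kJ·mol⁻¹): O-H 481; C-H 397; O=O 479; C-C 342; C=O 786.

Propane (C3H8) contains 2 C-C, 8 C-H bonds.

ΔH ≈ −2309 kJ

Bonds broken (reactants):
  C-C: 2 × 342 = 684
  C-H: 8 × 397 = 3176
  O=O: 5 × 479 = 2395
  Σ(broken) = 6255 kJ
Bonds formed (products):
  C=O: 6 × 786 = 4716
  O-H: 8 × 481 = 3848
  Σ(formed) = 8564 kJ
ΔH = Σ(broken) − Σ(formed) = 6255 − 8564 = −2309 kJ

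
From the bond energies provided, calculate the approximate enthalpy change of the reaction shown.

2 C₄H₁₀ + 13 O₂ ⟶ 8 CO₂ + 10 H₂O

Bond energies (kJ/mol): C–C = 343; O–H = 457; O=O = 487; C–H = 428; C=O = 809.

ΔH ≈ −5135 kJ

Bonds broken (reactants):
  C–C: 6 × 343 = 2058
  C–H: 20 × 428 = 8560
  O=O: 13 × 487 = 6331
  Σ(broken) = 16949 kJ
Bonds formed (products):
  C=O: 16 × 809 = 12944
  O–H: 20 × 457 = 9140
  Σ(formed) = 22084 kJ
ΔH = Σ(broken) − Σ(formed) = 16949 − 22084 = −5135 kJ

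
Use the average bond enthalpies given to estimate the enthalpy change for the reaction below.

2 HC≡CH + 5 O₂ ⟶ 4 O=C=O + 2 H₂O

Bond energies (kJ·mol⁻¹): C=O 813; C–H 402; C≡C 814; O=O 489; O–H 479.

Bonds broken (reactants):
  C≡C: 2 × 814 = 1628
  C–H: 4 × 402 = 1608
  O=O: 5 × 489 = 2445
  Σ(broken) = 5681 kJ
Bonds formed (products):
  C=O: 8 × 813 = 6504
  O–H: 4 × 479 = 1916
  Σ(formed) = 8420 kJ
ΔH = Σ(broken) − Σ(formed) = 5681 − 8420 = −2739 kJ

ΔH ≈ −2739 kJ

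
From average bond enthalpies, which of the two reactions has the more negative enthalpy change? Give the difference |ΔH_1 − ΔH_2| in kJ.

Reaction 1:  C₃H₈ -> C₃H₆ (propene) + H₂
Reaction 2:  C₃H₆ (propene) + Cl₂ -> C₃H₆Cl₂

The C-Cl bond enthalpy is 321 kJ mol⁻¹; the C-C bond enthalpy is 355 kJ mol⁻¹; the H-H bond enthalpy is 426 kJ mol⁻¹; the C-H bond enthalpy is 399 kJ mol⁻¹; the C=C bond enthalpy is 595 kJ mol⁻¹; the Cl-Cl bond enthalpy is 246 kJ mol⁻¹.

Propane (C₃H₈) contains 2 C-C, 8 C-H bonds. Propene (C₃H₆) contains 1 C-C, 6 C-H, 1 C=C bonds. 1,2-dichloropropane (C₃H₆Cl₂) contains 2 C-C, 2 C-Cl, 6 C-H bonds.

Reaction 1:
  Bonds broken (reactants):
    C-C: 2 × 355 = 710
    C-H: 8 × 399 = 3192
    Σ(broken) = 3902 kJ
  Bonds formed (products):
    C-C: 1 × 355 = 355
    C-H: 6 × 399 = 2394
    C=C: 1 × 595 = 595
    H-H: 1 × 426 = 426
    Σ(formed) = 3770 kJ
  ΔH_1 = 3902 − 3770 = +132 kJ
Reaction 2:
  Bonds broken (reactants):
    C-C: 1 × 355 = 355
    C-H: 6 × 399 = 2394
    C=C: 1 × 595 = 595
    Cl-Cl: 1 × 246 = 246
    Σ(broken) = 3590 kJ
  Bonds formed (products):
    C-C: 2 × 355 = 710
    C-Cl: 2 × 321 = 642
    C-H: 6 × 399 = 2394
    Σ(formed) = 3746 kJ
  ΔH_2 = 3590 − 3746 = −156 kJ
ΔH_1 − ΔH_2 = +288 kJ, so reaction 2 has the more negative ΔH; |ΔH_1 − ΔH_2| = 288 kJ.

Reaction 2, by 288 kJ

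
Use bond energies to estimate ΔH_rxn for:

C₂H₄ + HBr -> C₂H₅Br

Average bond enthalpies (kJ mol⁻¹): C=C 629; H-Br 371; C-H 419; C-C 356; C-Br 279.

Bonds broken (reactants):
  C-H: 4 × 419 = 1676
  C=C: 1 × 629 = 629
  H-Br: 1 × 371 = 371
  Σ(broken) = 2676 kJ
Bonds formed (products):
  C-Br: 1 × 279 = 279
  C-C: 1 × 356 = 356
  C-H: 5 × 419 = 2095
  Σ(formed) = 2730 kJ
ΔH = Σ(broken) − Σ(formed) = 2676 − 2730 = −54 kJ

ΔH ≈ −54 kJ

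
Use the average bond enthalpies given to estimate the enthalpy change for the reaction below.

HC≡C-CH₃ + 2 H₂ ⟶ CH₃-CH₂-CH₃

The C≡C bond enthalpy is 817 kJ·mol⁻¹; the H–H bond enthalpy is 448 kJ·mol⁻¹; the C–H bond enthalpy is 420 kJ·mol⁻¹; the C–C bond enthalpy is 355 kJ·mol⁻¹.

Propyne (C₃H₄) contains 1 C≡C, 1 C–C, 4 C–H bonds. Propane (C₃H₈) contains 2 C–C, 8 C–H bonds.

ΔH ≈ −322 kJ

Bonds broken (reactants):
  C≡C: 1 × 817 = 817
  C–C: 1 × 355 = 355
  C–H: 4 × 420 = 1680
  H–H: 2 × 448 = 896
  Σ(broken) = 3748 kJ
Bonds formed (products):
  C–C: 2 × 355 = 710
  C–H: 8 × 420 = 3360
  Σ(formed) = 4070 kJ
ΔH = Σ(broken) − Σ(formed) = 3748 − 4070 = −322 kJ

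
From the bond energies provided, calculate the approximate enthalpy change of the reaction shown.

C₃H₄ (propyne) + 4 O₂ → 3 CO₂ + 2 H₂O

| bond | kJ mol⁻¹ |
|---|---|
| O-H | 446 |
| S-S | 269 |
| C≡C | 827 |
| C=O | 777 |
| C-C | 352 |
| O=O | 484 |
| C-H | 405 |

Bonds broken (reactants):
  C≡C: 1 × 827 = 827
  C-C: 1 × 352 = 352
  C-H: 4 × 405 = 1620
  O=O: 4 × 484 = 1936
  Σ(broken) = 4735 kJ
Bonds formed (products):
  C=O: 6 × 777 = 4662
  O-H: 4 × 446 = 1784
  Σ(formed) = 6446 kJ
ΔH = Σ(broken) − Σ(formed) = 4735 − 6446 = −1711 kJ

ΔH ≈ −1711 kJ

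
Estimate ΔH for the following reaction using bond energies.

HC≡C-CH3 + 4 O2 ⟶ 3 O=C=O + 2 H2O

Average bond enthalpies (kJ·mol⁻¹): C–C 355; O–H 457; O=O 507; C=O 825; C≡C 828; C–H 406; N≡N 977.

ΔH ≈ −1943 kJ

Bonds broken (reactants):
  C≡C: 1 × 828 = 828
  C–C: 1 × 355 = 355
  C–H: 4 × 406 = 1624
  O=O: 4 × 507 = 2028
  Σ(broken) = 4835 kJ
Bonds formed (products):
  C=O: 6 × 825 = 4950
  O–H: 4 × 457 = 1828
  Σ(formed) = 6778 kJ
ΔH = Σ(broken) − Σ(formed) = 4835 − 6778 = −1943 kJ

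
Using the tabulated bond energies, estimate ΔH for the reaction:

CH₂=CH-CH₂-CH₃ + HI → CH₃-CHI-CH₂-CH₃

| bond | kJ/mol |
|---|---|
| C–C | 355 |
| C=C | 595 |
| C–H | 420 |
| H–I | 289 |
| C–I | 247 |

Bonds broken (reactants):
  C–C: 2 × 355 = 710
  C–H: 8 × 420 = 3360
  C=C: 1 × 595 = 595
  H–I: 1 × 289 = 289
  Σ(broken) = 4954 kJ
Bonds formed (products):
  C–C: 3 × 355 = 1065
  C–H: 9 × 420 = 3780
  C–I: 1 × 247 = 247
  Σ(formed) = 5092 kJ
ΔH = Σ(broken) − Σ(formed) = 4954 − 5092 = −138 kJ

ΔH ≈ −138 kJ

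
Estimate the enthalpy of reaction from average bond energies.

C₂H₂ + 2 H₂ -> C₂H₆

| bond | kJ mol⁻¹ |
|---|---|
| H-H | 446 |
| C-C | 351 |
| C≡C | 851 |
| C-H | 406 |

ΔH ≈ −232 kJ

Bonds broken (reactants):
  C≡C: 1 × 851 = 851
  C-H: 2 × 406 = 812
  H-H: 2 × 446 = 892
  Σ(broken) = 2555 kJ
Bonds formed (products):
  C-C: 1 × 351 = 351
  C-H: 6 × 406 = 2436
  Σ(formed) = 2787 kJ
ΔH = Σ(broken) − Σ(formed) = 2555 − 2787 = −232 kJ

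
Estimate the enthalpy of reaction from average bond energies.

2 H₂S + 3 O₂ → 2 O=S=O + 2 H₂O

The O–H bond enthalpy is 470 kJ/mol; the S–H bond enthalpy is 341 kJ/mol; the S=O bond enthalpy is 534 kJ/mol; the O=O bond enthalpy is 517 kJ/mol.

ΔH ≈ −1101 kJ

Bonds broken (reactants):
  O=O: 3 × 517 = 1551
  S–H: 4 × 341 = 1364
  Σ(broken) = 2915 kJ
Bonds formed (products):
  O–H: 4 × 470 = 1880
  S=O: 4 × 534 = 2136
  Σ(formed) = 4016 kJ
ΔH = Σ(broken) − Σ(formed) = 2915 − 4016 = −1101 kJ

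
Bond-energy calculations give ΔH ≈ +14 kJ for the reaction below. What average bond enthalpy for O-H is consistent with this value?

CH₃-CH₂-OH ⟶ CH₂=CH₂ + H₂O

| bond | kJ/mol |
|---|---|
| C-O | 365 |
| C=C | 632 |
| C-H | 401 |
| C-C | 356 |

D(O-H) ≈ 476 kJ/mol

Let D be the O-H bond energy.
Σ(broken) = 1×356 + 5×401 + 1×365 + 1×D = 2726 + D
Σ(formed) = 4×401 + 1×632 + 2×D = 2236 + 2D
ΔH = Σ(broken) − Σ(formed) = (2726 + D) − (2236 + 2D) = +490 − D
Setting this equal to +14 kJ gives D = 476 kJ/mol.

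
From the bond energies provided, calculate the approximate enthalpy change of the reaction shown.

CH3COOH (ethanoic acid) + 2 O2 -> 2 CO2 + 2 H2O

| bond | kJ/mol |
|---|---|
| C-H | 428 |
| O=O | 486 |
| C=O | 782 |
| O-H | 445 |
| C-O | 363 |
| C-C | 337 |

Bonds broken (reactants):
  C-C: 1 × 337 = 337
  C-H: 3 × 428 = 1284
  C-O: 1 × 363 = 363
  C=O: 1 × 782 = 782
  O-H: 1 × 445 = 445
  O=O: 2 × 486 = 972
  Σ(broken) = 4183 kJ
Bonds formed (products):
  C=O: 4 × 782 = 3128
  O-H: 4 × 445 = 1780
  Σ(formed) = 4908 kJ
ΔH = Σ(broken) − Σ(formed) = 4183 − 4908 = −725 kJ

ΔH ≈ −725 kJ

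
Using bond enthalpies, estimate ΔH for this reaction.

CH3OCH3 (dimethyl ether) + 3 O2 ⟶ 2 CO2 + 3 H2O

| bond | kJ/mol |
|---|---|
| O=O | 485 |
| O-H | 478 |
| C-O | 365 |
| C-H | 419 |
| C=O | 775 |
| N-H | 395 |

Bonds broken (reactants):
  C-H: 6 × 419 = 2514
  C-O: 2 × 365 = 730
  O=O: 3 × 485 = 1455
  Σ(broken) = 4699 kJ
Bonds formed (products):
  C=O: 4 × 775 = 3100
  O-H: 6 × 478 = 2868
  Σ(formed) = 5968 kJ
ΔH = Σ(broken) − Σ(formed) = 4699 − 5968 = −1269 kJ

ΔH ≈ −1269 kJ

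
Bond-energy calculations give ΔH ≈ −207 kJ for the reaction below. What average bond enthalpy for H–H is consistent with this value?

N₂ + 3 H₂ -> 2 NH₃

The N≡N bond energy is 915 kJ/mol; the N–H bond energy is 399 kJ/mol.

D(H–H) ≈ 424 kJ/mol

Let D be the H–H bond energy.
Σ(broken) = 3×D + 1×915 = 915 + 3D
Σ(formed) = 6×399 = 2394
ΔH = Σ(broken) − Σ(formed) = (915 + 3D) − (2394) = −1479 + 3D
Setting this equal to −207 kJ gives 3D = 1272, so D = 424 kJ/mol.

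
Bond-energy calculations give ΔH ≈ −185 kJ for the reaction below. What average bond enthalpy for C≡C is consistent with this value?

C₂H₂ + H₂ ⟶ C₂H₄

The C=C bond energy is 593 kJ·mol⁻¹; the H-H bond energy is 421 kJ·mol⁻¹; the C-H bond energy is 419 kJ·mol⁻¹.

Let D be the C≡C bond energy.
Σ(broken) = 1×D + 2×419 + 1×421 = 1259 + D
Σ(formed) = 4×419 + 1×593 = 2269
ΔH = Σ(broken) − Σ(formed) = (1259 + D) − (2269) = −1010 + D
Setting this equal to −185 kJ gives D = 825 kJ/mol.

D(C≡C) ≈ 825 kJ/mol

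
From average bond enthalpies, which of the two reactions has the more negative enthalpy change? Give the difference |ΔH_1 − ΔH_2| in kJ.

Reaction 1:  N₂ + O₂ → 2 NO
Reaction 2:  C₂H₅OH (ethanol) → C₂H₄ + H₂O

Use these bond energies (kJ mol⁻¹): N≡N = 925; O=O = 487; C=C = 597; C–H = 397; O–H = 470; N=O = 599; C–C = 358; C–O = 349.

Reaction 1:
  Bonds broken (reactants):
    N≡N: 1 × 925 = 925
    O=O: 1 × 487 = 487
    Σ(broken) = 1412 kJ
  Bonds formed (products):
    N=O: 2 × 599 = 1198
    Σ(formed) = 1198 kJ
  ΔH_1 = 1412 − 1198 = +214 kJ
Reaction 2:
  Bonds broken (reactants):
    C–C: 1 × 358 = 358
    C–H: 5 × 397 = 1985
    C–O: 1 × 349 = 349
    O–H: 1 × 470 = 470
    Σ(broken) = 3162 kJ
  Bonds formed (products):
    C–H: 4 × 397 = 1588
    C=C: 1 × 597 = 597
    O–H: 2 × 470 = 940
    Σ(formed) = 3125 kJ
  ΔH_2 = 3162 − 3125 = +37 kJ
ΔH_1 − ΔH_2 = +177 kJ, so reaction 2 has the more negative ΔH; |ΔH_1 − ΔH_2| = 177 kJ.

Reaction 2, by 177 kJ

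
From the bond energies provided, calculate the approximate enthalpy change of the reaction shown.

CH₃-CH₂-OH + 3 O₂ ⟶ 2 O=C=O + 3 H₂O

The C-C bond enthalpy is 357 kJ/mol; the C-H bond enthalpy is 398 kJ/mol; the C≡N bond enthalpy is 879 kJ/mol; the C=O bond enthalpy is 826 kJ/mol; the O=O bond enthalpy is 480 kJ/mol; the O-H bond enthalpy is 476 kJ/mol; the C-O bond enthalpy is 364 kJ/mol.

ΔH ≈ −1533 kJ

Bonds broken (reactants):
  C-C: 1 × 357 = 357
  C-H: 5 × 398 = 1990
  C-O: 1 × 364 = 364
  O-H: 1 × 476 = 476
  O=O: 3 × 480 = 1440
  Σ(broken) = 4627 kJ
Bonds formed (products):
  C=O: 4 × 826 = 3304
  O-H: 6 × 476 = 2856
  Σ(formed) = 6160 kJ
ΔH = Σ(broken) − Σ(formed) = 4627 − 6160 = −1533 kJ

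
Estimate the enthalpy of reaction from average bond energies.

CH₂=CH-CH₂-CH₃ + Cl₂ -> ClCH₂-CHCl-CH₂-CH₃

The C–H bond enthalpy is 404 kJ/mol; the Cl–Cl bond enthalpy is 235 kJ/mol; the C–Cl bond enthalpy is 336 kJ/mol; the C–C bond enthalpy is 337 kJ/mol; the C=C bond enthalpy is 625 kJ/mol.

ΔH ≈ −149 kJ

Bonds broken (reactants):
  C–C: 2 × 337 = 674
  C–H: 8 × 404 = 3232
  C=C: 1 × 625 = 625
  Cl–Cl: 1 × 235 = 235
  Σ(broken) = 4766 kJ
Bonds formed (products):
  C–C: 3 × 337 = 1011
  C–Cl: 2 × 336 = 672
  C–H: 8 × 404 = 3232
  Σ(formed) = 4915 kJ
ΔH = Σ(broken) − Σ(formed) = 4766 − 4915 = −149 kJ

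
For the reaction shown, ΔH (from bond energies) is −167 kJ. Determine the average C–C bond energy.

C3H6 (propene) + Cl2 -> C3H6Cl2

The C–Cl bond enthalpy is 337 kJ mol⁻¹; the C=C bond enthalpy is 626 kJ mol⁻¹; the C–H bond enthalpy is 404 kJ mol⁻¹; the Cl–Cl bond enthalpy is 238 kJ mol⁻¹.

Let D be the C–C bond energy.
Σ(broken) = 1×D + 6×404 + 1×626 + 1×238 = 3288 + D
Σ(formed) = 2×D + 2×337 + 6×404 = 3098 + 2D
ΔH = Σ(broken) − Σ(formed) = (3288 + D) − (3098 + 2D) = +190 − D
Setting this equal to −167 kJ gives D = 357 kJ/mol.

D(C–C) ≈ 357 kJ/mol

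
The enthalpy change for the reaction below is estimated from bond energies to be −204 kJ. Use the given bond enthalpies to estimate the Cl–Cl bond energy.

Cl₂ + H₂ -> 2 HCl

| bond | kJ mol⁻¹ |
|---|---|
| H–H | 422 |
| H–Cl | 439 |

D(Cl–Cl) ≈ 252 kJ/mol

Let D be the Cl–Cl bond energy.
Σ(broken) = 1×D + 1×422 = 422 + D
Σ(formed) = 2×439 = 878
ΔH = Σ(broken) − Σ(formed) = (422 + D) − (878) = −456 + D
Setting this equal to −204 kJ gives D = 252 kJ/mol.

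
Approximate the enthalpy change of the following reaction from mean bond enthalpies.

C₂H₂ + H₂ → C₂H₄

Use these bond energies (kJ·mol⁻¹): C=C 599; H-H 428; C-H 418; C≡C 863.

ΔH ≈ −144 kJ

Bonds broken (reactants):
  C≡C: 1 × 863 = 863
  C-H: 2 × 418 = 836
  H-H: 1 × 428 = 428
  Σ(broken) = 2127 kJ
Bonds formed (products):
  C-H: 4 × 418 = 1672
  C=C: 1 × 599 = 599
  Σ(formed) = 2271 kJ
ΔH = Σ(broken) − Σ(formed) = 2127 − 2271 = −144 kJ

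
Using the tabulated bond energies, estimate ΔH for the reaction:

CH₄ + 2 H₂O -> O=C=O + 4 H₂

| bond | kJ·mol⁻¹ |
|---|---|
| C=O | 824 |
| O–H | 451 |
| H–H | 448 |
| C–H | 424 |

Bonds broken (reactants):
  C–H: 4 × 424 = 1696
  O–H: 4 × 451 = 1804
  Σ(broken) = 3500 kJ
Bonds formed (products):
  C=O: 2 × 824 = 1648
  H–H: 4 × 448 = 1792
  Σ(formed) = 3440 kJ
ΔH = Σ(broken) − Σ(formed) = 3500 − 3440 = +60 kJ

ΔH ≈ +60 kJ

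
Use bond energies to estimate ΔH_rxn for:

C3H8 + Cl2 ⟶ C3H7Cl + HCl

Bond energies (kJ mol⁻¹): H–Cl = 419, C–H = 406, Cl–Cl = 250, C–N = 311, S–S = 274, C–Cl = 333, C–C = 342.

ΔH ≈ −96 kJ

Bonds broken (reactants):
  C–C: 2 × 342 = 684
  C–H: 8 × 406 = 3248
  Cl–Cl: 1 × 250 = 250
  Σ(broken) = 4182 kJ
Bonds formed (products):
  C–C: 2 × 342 = 684
  C–Cl: 1 × 333 = 333
  C–H: 7 × 406 = 2842
  H–Cl: 1 × 419 = 419
  Σ(formed) = 4278 kJ
ΔH = Σ(broken) − Σ(formed) = 4182 − 4278 = −96 kJ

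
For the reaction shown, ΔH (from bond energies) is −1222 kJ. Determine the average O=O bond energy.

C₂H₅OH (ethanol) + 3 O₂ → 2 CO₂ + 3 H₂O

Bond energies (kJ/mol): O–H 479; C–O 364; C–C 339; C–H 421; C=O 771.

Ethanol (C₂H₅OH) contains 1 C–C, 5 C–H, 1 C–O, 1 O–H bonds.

D(O=O) ≈ 483 kJ/mol

Let D be the O=O bond energy.
Σ(broken) = 1×339 + 5×421 + 1×364 + 1×479 + 3×D = 3287 + 3D
Σ(formed) = 4×771 + 6×479 = 5958
ΔH = Σ(broken) − Σ(formed) = (3287 + 3D) − (5958) = −2671 + 3D
Setting this equal to −1222 kJ gives 3D = 1449, so D = 483 kJ/mol.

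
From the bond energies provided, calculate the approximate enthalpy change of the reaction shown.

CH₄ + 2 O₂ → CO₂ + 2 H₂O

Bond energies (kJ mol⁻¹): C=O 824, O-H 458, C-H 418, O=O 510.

Bonds broken (reactants):
  C-H: 4 × 418 = 1672
  O=O: 2 × 510 = 1020
  Σ(broken) = 2692 kJ
Bonds formed (products):
  C=O: 2 × 824 = 1648
  O-H: 4 × 458 = 1832
  Σ(formed) = 3480 kJ
ΔH = Σ(broken) − Σ(formed) = 2692 − 3480 = −788 kJ

ΔH ≈ −788 kJ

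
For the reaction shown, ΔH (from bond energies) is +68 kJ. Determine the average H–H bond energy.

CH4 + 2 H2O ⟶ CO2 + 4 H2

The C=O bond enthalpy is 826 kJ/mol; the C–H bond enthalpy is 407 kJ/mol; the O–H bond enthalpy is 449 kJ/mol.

D(H–H) ≈ 426 kJ/mol

Let D be the H–H bond energy.
Σ(broken) = 4×407 + 4×449 = 3424
Σ(formed) = 2×826 + 4×D = 1652 + 4D
ΔH = Σ(broken) − Σ(formed) = (3424) − (1652 + 4D) = +1772 − 4D
Setting this equal to +68 kJ gives 4D = 1704, so D = 426 kJ/mol.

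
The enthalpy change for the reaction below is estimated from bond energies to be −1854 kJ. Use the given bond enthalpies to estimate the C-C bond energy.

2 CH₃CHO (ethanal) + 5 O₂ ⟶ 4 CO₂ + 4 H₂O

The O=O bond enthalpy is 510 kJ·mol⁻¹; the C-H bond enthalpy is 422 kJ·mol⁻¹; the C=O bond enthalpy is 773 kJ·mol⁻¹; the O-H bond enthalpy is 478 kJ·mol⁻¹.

D(C-C) ≈ 341 kJ/mol

Let D be the C-C bond energy.
Σ(broken) = 2×D + 8×422 + 2×773 + 5×510 = 7472 + 2D
Σ(formed) = 8×773 + 8×478 = 10008
ΔH = Σ(broken) − Σ(formed) = (7472 + 2D) − (10008) = −2536 + 2D
Setting this equal to −1854 kJ gives 2D = 682, so D = 341 kJ/mol.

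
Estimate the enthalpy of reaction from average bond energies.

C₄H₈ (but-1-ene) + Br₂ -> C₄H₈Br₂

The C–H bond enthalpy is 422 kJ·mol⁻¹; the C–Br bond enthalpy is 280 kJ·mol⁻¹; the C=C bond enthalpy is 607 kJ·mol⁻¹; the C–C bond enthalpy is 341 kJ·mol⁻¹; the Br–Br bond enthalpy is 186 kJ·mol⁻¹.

Bonds broken (reactants):
  Br–Br: 1 × 186 = 186
  C–C: 2 × 341 = 682
  C–H: 8 × 422 = 3376
  C=C: 1 × 607 = 607
  Σ(broken) = 4851 kJ
Bonds formed (products):
  C–Br: 2 × 280 = 560
  C–C: 3 × 341 = 1023
  C–H: 8 × 422 = 3376
  Σ(formed) = 4959 kJ
ΔH = Σ(broken) − Σ(formed) = 4851 − 4959 = −108 kJ

ΔH ≈ −108 kJ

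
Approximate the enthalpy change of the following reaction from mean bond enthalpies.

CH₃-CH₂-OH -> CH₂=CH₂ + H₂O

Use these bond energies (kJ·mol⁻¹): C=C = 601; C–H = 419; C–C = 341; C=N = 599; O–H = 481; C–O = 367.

ΔH ≈ +45 kJ

Bonds broken (reactants):
  C–C: 1 × 341 = 341
  C–H: 5 × 419 = 2095
  C–O: 1 × 367 = 367
  O–H: 1 × 481 = 481
  Σ(broken) = 3284 kJ
Bonds formed (products):
  C–H: 4 × 419 = 1676
  C=C: 1 × 601 = 601
  O–H: 2 × 481 = 962
  Σ(formed) = 3239 kJ
ΔH = Σ(broken) − Σ(formed) = 3284 − 3239 = +45 kJ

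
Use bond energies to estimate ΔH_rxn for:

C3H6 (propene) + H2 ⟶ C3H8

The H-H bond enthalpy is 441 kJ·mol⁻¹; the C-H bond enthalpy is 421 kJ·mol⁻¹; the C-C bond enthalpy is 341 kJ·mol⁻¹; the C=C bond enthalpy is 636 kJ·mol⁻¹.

Bonds broken (reactants):
  C-C: 1 × 341 = 341
  C-H: 6 × 421 = 2526
  C=C: 1 × 636 = 636
  H-H: 1 × 441 = 441
  Σ(broken) = 3944 kJ
Bonds formed (products):
  C-C: 2 × 341 = 682
  C-H: 8 × 421 = 3368
  Σ(formed) = 4050 kJ
ΔH = Σ(broken) − Σ(formed) = 3944 − 4050 = −106 kJ

ΔH ≈ −106 kJ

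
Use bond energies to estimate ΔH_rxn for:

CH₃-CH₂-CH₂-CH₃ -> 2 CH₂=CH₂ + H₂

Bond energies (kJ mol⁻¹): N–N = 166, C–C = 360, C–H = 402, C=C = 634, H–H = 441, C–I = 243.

ΔH ≈ +175 kJ

Bonds broken (reactants):
  C–C: 3 × 360 = 1080
  C–H: 10 × 402 = 4020
  Σ(broken) = 5100 kJ
Bonds formed (products):
  C–H: 8 × 402 = 3216
  C=C: 2 × 634 = 1268
  H–H: 1 × 441 = 441
  Σ(formed) = 4925 kJ
ΔH = Σ(broken) − Σ(formed) = 5100 − 4925 = +175 kJ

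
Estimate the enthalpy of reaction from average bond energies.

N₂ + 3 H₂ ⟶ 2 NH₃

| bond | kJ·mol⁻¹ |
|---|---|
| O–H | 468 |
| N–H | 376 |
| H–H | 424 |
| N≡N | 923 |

ΔH ≈ −61 kJ

Bonds broken (reactants):
  H–H: 3 × 424 = 1272
  N≡N: 1 × 923 = 923
  Σ(broken) = 2195 kJ
Bonds formed (products):
  N–H: 6 × 376 = 2256
  Σ(formed) = 2256 kJ
ΔH = Σ(broken) − Σ(formed) = 2195 − 2256 = −61 kJ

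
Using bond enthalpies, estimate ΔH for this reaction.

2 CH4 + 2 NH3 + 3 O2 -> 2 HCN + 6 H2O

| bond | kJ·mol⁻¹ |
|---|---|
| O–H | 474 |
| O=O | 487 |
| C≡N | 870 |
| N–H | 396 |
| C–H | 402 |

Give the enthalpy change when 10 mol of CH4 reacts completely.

Bonds broken (reactants):
  C–H: 8 × 402 = 3216
  N–H: 6 × 396 = 2376
  O=O: 3 × 487 = 1461
  Σ(broken) = 7053 kJ
Bonds formed (products):
  C≡N: 2 × 870 = 1740
  C–H: 2 × 402 = 804
  O–H: 12 × 474 = 5688
  Σ(formed) = 8232 kJ
ΔH = Σ(broken) − Σ(formed) = 7053 − 8232 = −1179 kJ
For 5× the reaction as written: 5 × (−1179) = −5895 kJ

ΔH = −5895 kJ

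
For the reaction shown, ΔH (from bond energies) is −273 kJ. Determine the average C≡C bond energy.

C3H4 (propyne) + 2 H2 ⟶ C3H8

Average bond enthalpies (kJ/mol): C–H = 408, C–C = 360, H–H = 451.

D(C≡C) ≈ 817 kJ/mol

Let D be the C≡C bond energy.
Σ(broken) = 1×D + 1×360 + 4×408 + 2×451 = 2894 + D
Σ(formed) = 2×360 + 8×408 = 3984
ΔH = Σ(broken) − Σ(formed) = (2894 + D) − (3984) = −1090 + D
Setting this equal to −273 kJ gives D = 817 kJ/mol.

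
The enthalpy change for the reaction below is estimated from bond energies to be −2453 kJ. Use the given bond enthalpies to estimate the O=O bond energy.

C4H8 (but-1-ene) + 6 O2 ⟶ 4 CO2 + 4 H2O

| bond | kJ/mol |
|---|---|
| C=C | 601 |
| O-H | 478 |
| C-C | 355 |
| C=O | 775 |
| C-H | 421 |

Let D be the O=O bond energy.
Σ(broken) = 2×355 + 8×421 + 1×601 + 6×D = 4679 + 6D
Σ(formed) = 8×775 + 8×478 = 10024
ΔH = Σ(broken) − Σ(formed) = (4679 + 6D) − (10024) = −5345 + 6D
Setting this equal to −2453 kJ gives 6D = 2892, so D = 482 kJ/mol.

D(O=O) ≈ 482 kJ/mol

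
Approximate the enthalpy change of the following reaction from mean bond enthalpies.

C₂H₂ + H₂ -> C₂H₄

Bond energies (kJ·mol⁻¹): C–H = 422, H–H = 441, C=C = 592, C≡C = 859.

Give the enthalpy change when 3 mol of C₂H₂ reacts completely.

Bonds broken (reactants):
  C≡C: 1 × 859 = 859
  C–H: 2 × 422 = 844
  H–H: 1 × 441 = 441
  Σ(broken) = 2144 kJ
Bonds formed (products):
  C–H: 4 × 422 = 1688
  C=C: 1 × 592 = 592
  Σ(formed) = 2280 kJ
ΔH = Σ(broken) − Σ(formed) = 2144 − 2280 = −136 kJ
For 3× the reaction as written: 3 × (−136) = −408 kJ

ΔH = −408 kJ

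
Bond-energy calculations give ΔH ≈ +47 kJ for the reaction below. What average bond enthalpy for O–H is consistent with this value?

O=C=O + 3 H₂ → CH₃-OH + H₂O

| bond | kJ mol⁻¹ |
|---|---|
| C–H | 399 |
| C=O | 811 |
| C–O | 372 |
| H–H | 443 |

D(O–H) ≈ 445 kJ/mol

Let D be the O–H bond energy.
Σ(broken) = 2×811 + 3×443 = 2951
Σ(formed) = 3×399 + 1×372 + 3×D = 1569 + 3D
ΔH = Σ(broken) − Σ(formed) = (2951) − (1569 + 3D) = +1382 − 3D
Setting this equal to +47 kJ gives 3D = 1335, so D = 445 kJ/mol.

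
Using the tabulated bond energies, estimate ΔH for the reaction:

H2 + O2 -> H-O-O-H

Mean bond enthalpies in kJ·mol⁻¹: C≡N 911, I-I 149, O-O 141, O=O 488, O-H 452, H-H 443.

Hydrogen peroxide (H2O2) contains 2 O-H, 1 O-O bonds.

Bonds broken (reactants):
  H-H: 1 × 443 = 443
  O=O: 1 × 488 = 488
  Σ(broken) = 931 kJ
Bonds formed (products):
  O-H: 2 × 452 = 904
  O-O: 1 × 141 = 141
  Σ(formed) = 1045 kJ
ΔH = Σ(broken) − Σ(formed) = 931 − 1045 = −114 kJ

ΔH ≈ −114 kJ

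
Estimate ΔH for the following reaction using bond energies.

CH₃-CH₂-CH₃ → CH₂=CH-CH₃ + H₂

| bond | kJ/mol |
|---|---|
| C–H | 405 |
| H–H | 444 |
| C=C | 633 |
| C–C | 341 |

ΔH ≈ +74 kJ

Bonds broken (reactants):
  C–C: 2 × 341 = 682
  C–H: 8 × 405 = 3240
  Σ(broken) = 3922 kJ
Bonds formed (products):
  C–C: 1 × 341 = 341
  C–H: 6 × 405 = 2430
  C=C: 1 × 633 = 633
  H–H: 1 × 444 = 444
  Σ(formed) = 3848 kJ
ΔH = Σ(broken) − Σ(formed) = 3922 − 3848 = +74 kJ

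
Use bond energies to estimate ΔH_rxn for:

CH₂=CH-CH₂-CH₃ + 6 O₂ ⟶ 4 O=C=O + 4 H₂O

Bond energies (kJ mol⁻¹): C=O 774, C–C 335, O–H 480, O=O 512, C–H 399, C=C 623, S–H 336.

Bonds broken (reactants):
  C–C: 2 × 335 = 670
  C–H: 8 × 399 = 3192
  C=C: 1 × 623 = 623
  O=O: 6 × 512 = 3072
  Σ(broken) = 7557 kJ
Bonds formed (products):
  C=O: 8 × 774 = 6192
  O–H: 8 × 480 = 3840
  Σ(formed) = 10032 kJ
ΔH = Σ(broken) − Σ(formed) = 7557 − 10032 = −2475 kJ

ΔH ≈ −2475 kJ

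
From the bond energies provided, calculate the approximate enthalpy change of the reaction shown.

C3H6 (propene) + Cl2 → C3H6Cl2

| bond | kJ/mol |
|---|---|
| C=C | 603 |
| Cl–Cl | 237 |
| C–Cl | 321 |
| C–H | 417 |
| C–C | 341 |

Bonds broken (reactants):
  C–C: 1 × 341 = 341
  C–H: 6 × 417 = 2502
  C=C: 1 × 603 = 603
  Cl–Cl: 1 × 237 = 237
  Σ(broken) = 3683 kJ
Bonds formed (products):
  C–C: 2 × 341 = 682
  C–Cl: 2 × 321 = 642
  C–H: 6 × 417 = 2502
  Σ(formed) = 3826 kJ
ΔH = Σ(broken) − Σ(formed) = 3683 − 3826 = −143 kJ

ΔH ≈ −143 kJ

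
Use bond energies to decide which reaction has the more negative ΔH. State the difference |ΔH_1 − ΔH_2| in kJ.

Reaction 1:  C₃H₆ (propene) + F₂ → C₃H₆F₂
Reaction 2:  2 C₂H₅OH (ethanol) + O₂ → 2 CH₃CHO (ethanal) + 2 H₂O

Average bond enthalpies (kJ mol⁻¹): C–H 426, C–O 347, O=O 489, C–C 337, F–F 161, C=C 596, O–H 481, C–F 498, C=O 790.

Reaction 1, by 69 kJ

Reaction 1:
  Bonds broken (reactants):
    C–C: 1 × 337 = 337
    C–H: 6 × 426 = 2556
    C=C: 1 × 596 = 596
    F–F: 1 × 161 = 161
    Σ(broken) = 3650 kJ
  Bonds formed (products):
    C–C: 2 × 337 = 674
    C–F: 2 × 498 = 996
    C–H: 6 × 426 = 2556
    Σ(formed) = 4226 kJ
  ΔH_1 = 3650 − 4226 = −576 kJ
Reaction 2:
  Bonds broken (reactants):
    C–C: 2 × 337 = 674
    C–H: 10 × 426 = 4260
    C–O: 2 × 347 = 694
    O–H: 2 × 481 = 962
    O=O: 1 × 489 = 489
    Σ(broken) = 7079 kJ
  Bonds formed (products):
    C–C: 2 × 337 = 674
    C–H: 8 × 426 = 3408
    C=O: 2 × 790 = 1580
    O–H: 4 × 481 = 1924
    Σ(formed) = 7586 kJ
  ΔH_2 = 7079 − 7586 = −507 kJ
ΔH_1 − ΔH_2 = −69 kJ, so reaction 1 has the more negative ΔH; |ΔH_1 − ΔH_2| = 69 kJ.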